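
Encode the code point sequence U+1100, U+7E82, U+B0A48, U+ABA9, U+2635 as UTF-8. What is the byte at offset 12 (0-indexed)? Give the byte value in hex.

U+1100 → 3-byte form E1 84 80 at offsets 0–2.
U+7E82 → 3-byte form E7 BA 82 at offsets 3–5.
U+B0A48 → 4-byte form F2 B0 A9 88 at offsets 6–9.
U+ABA9 → 3-byte form EA AE A9 at offsets 10–12.
Offset 12 falls in char 4's range; it's byte 3 of EA AE A9 = 0xA9.

0xA9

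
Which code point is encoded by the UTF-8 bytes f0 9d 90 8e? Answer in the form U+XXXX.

Leading byte 0xF0 = 11110000 matches 11110xxx → 4-byte sequence.
Byte 1: 0xF0 = 11110000, payload 000 (3 bits).
Byte 2: 0x9D = 10011101 (10xxxxxx ✓), payload 011101.
Byte 3: 0x90 = 10010000 (10xxxxxx ✓), payload 010000.
Byte 4: 0x8E = 10001110 (10xxxxxx ✓), payload 001110.
Concatenate: 000011101010000001110 = 0x1D40E (21 bits → U+1D40E).

U+1D40E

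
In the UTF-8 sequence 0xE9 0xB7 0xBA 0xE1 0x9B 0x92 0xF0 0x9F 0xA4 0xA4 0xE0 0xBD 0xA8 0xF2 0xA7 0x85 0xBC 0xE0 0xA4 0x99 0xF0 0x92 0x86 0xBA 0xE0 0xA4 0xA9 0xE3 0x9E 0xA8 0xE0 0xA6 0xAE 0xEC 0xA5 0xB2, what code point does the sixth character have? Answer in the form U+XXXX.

U+0919

Offset 0: leading byte 0xE9 = 11101001 → 3-byte char #1 = E9 B7 BA.
Offset 3: leading byte 0xE1 = 11100001 → 3-byte char #2 = E1 9B 92.
Offset 6: leading byte 0xF0 = 11110000 → 4-byte char #3 = F0 9F A4 A4.
Offset 10: leading byte 0xE0 = 11100000 → 3-byte char #4 = E0 BD A8.
Offset 13: leading byte 0xF2 = 11110010 → 4-byte char #5 = F2 A7 85 BC.
Offset 17: leading byte 0xE0 = 11100000 → 3-byte char #6 = E0 A4 99.
Leading byte 0xE0 = 11100000 matches 1110xxxx → 3-byte sequence.
Byte 1: 0xE0 = 11100000, payload 0000 (4 bits).
Byte 2: 0xA4 = 10100100 (10xxxxxx ✓), payload 100100.
Byte 3: 0x99 = 10011001 (10xxxxxx ✓), payload 011001.
Concatenate: 0000100100011001 = 0x919 (16 bits → U+0919).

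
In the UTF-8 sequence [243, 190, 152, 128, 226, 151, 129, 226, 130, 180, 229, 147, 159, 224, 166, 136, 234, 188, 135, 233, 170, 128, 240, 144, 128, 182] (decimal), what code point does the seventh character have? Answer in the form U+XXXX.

U+9A80

Offset 0: leading byte 0xF3 = 11110011 → 4-byte char #1 = F3 BE 98 80.
Offset 4: leading byte 0xE2 = 11100010 → 3-byte char #2 = E2 97 81.
Offset 7: leading byte 0xE2 = 11100010 → 3-byte char #3 = E2 82 B4.
Offset 10: leading byte 0xE5 = 11100101 → 3-byte char #4 = E5 93 9F.
Offset 13: leading byte 0xE0 = 11100000 → 3-byte char #5 = E0 A6 88.
Offset 16: leading byte 0xEA = 11101010 → 3-byte char #6 = EA BC 87.
Offset 19: leading byte 0xE9 = 11101001 → 3-byte char #7 = E9 AA 80.
Leading byte 0xE9 = 11101001 matches 1110xxxx → 3-byte sequence.
Byte 1: 0xE9 = 11101001, payload 1001 (4 bits).
Byte 2: 0xAA = 10101010 (10xxxxxx ✓), payload 101010.
Byte 3: 0x80 = 10000000 (10xxxxxx ✓), payload 000000.
Concatenate: 1001101010000000 = 0x9A80 (16 bits → U+9A80).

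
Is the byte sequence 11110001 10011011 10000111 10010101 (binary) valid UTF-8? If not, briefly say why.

valid

Leading byte 0xF1 = 11110001 → 4-byte form.
Continuation bytes 0x9B=10011011, 0x87=10000111, 0x95=10010101 all match 10xxxxxx.
Decoded value 0x5B1D5 is ≥ 0x10000 (shortest form) and not a surrogate.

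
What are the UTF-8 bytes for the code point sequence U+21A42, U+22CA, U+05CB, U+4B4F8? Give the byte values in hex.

F0 A1 A9 82 E2 8B 8A D7 8B F1 8B 93 B8

U+21A42: 4-byte form → F0 A1 A9 82.
U+22CA: 3-byte form → E2 8B 8A.
U+05CB: 2-byte form → D7 8B.
U+4B4F8: 4-byte form → F1 8B 93 B8.
Concatenated (13 bytes): F0 A1 A9 82 E2 8B 8A D7 8B F1 8B 93 B8.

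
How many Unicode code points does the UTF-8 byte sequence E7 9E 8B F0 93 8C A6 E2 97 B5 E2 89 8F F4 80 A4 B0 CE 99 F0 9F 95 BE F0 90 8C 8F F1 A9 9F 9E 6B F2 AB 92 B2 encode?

Byte at offset 0: 0xE7 = 11100111 → 3-byte char (#1). Advance 3.
Byte at offset 3: 0xF0 = 11110000 → 4-byte char (#2). Advance 4.
Byte at offset 7: 0xE2 = 11100010 → 3-byte char (#3). Advance 3.
Byte at offset 10: 0xE2 = 11100010 → 3-byte char (#4). Advance 3.
Byte at offset 13: 0xF4 = 11110100 → 4-byte char (#5). Advance 4.
Byte at offset 17: 0xCE = 11001110 → 2-byte char (#6). Advance 2.
Byte at offset 19: 0xF0 = 11110000 → 4-byte char (#7). Advance 4.
Byte at offset 23: 0xF0 = 11110000 → 4-byte char (#8). Advance 4.
Byte at offset 27: 0xF1 = 11110001 → 4-byte char (#9). Advance 4.
Byte at offset 31: 0x6B = 01101011 → 1-byte char (#10). Advance 1.
Byte at offset 32: 0xF2 = 11110010 → 4-byte char (#11). Advance 4.
Reached end at offset 36 after 11 code points.

11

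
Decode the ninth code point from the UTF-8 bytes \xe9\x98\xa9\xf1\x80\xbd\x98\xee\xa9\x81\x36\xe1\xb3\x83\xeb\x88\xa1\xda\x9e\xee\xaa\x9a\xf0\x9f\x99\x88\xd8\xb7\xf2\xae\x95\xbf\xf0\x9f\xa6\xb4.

U+1F648

Offset 0: leading byte 0xE9 = 11101001 → 3-byte char #1 = E9 98 A9.
Offset 3: leading byte 0xF1 = 11110001 → 4-byte char #2 = F1 80 BD 98.
Offset 7: leading byte 0xEE = 11101110 → 3-byte char #3 = EE A9 81.
Offset 10: leading byte 0x36 = 00110110 → 1-byte char #4 = 36.
Offset 11: leading byte 0xE1 = 11100001 → 3-byte char #5 = E1 B3 83.
Offset 14: leading byte 0xEB = 11101011 → 3-byte char #6 = EB 88 A1.
Offset 17: leading byte 0xDA = 11011010 → 2-byte char #7 = DA 9E.
Offset 19: leading byte 0xEE = 11101110 → 3-byte char #8 = EE AA 9A.
Offset 22: leading byte 0xF0 = 11110000 → 4-byte char #9 = F0 9F 99 88.
Leading byte 0xF0 = 11110000 matches 11110xxx → 4-byte sequence.
Byte 1: 0xF0 = 11110000, payload 000 (3 bits).
Byte 2: 0x9F = 10011111 (10xxxxxx ✓), payload 011111.
Byte 3: 0x99 = 10011001 (10xxxxxx ✓), payload 011001.
Byte 4: 0x88 = 10001000 (10xxxxxx ✓), payload 001000.
Concatenate: 000011111011001001000 = 0x1F648 (21 bits → U+1F648).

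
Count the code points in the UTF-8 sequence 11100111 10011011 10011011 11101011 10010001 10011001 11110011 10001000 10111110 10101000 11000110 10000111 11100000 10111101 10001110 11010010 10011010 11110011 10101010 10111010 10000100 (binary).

7

Byte at offset 0: 0xE7 = 11100111 → 3-byte char (#1). Advance 3.
Byte at offset 3: 0xEB = 11101011 → 3-byte char (#2). Advance 3.
Byte at offset 6: 0xF3 = 11110011 → 4-byte char (#3). Advance 4.
Byte at offset 10: 0xC6 = 11000110 → 2-byte char (#4). Advance 2.
Byte at offset 12: 0xE0 = 11100000 → 3-byte char (#5). Advance 3.
Byte at offset 15: 0xD2 = 11010010 → 2-byte char (#6). Advance 2.
Byte at offset 17: 0xF3 = 11110011 → 4-byte char (#7). Advance 4.
Reached end at offset 21 after 7 code points.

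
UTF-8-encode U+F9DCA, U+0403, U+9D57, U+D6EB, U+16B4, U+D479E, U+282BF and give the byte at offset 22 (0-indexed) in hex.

0xBF

U+F9DCA → 4-byte form F3 B9 B7 8A at offsets 0–3.
U+0403 → 2-byte form D0 83 at offsets 4–5.
U+9D57 → 3-byte form E9 B5 97 at offsets 6–8.
U+D6EB → 3-byte form ED 9B AB at offsets 9–11.
U+16B4 → 3-byte form E1 9A B4 at offsets 12–14.
U+D479E → 4-byte form F3 94 9E 9E at offsets 15–18.
U+282BF → 4-byte form F0 A8 8A BF at offsets 19–22.
Offset 22 falls in char 7's range; it's byte 4 of F0 A8 8A BF = 0xBF.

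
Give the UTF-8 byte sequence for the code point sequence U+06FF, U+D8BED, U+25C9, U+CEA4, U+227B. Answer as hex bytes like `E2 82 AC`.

U+06FF: 2-byte form → DB BF.
U+D8BED: 4-byte form → F3 98 AF AD.
U+25C9: 3-byte form → E2 97 89.
U+CEA4: 3-byte form → EC BA A4.
U+227B: 3-byte form → E2 89 BB.
Concatenated (15 bytes): DB BF F3 98 AF AD E2 97 89 EC BA A4 E2 89 BB.

DB BF F3 98 AF AD E2 97 89 EC BA A4 E2 89 BB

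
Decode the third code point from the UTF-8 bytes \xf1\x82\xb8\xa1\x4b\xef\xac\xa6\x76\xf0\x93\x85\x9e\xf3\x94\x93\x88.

U+FB26

Offset 0: leading byte 0xF1 = 11110001 → 4-byte char #1 = F1 82 B8 A1.
Offset 4: leading byte 0x4B = 01001011 → 1-byte char #2 = 4B.
Offset 5: leading byte 0xEF = 11101111 → 3-byte char #3 = EF AC A6.
Leading byte 0xEF = 11101111 matches 1110xxxx → 3-byte sequence.
Byte 1: 0xEF = 11101111, payload 1111 (4 bits).
Byte 2: 0xAC = 10101100 (10xxxxxx ✓), payload 101100.
Byte 3: 0xA6 = 10100110 (10xxxxxx ✓), payload 100110.
Concatenate: 1111101100100110 = 0xFB26 (16 bits → U+FB26).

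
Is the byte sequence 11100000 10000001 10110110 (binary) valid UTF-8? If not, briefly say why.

invalid (overlong encoding)

Leading byte 0xE0 = 11100000 → 3-byte form.
Continuation bytes all match 10xxxxxx. Payload decodes to 0x76.
But 0x76 < 0x800, the minimum for a 3-byte sequence — this is an overlong encoding.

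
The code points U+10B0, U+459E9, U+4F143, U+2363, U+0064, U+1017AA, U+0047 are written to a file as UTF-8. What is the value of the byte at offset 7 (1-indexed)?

0xA9

1-indexed offset 7 is 0-indexed offset 6.
U+10B0 → 3-byte form E1 82 B0 at offsets 0–2.
U+459E9 → 4-byte form F1 85 A7 A9 at offsets 3–6.
Offset 6 falls in char 2's range; it's byte 4 of F1 85 A7 A9 = 0xA9.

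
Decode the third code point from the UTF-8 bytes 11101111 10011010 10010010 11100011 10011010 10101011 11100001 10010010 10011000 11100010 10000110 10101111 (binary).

U+1498

Offset 0: leading byte 0xEF = 11101111 → 3-byte char #1 = EF 9A 92.
Offset 3: leading byte 0xE3 = 11100011 → 3-byte char #2 = E3 9A AB.
Offset 6: leading byte 0xE1 = 11100001 → 3-byte char #3 = E1 92 98.
Leading byte 0xE1 = 11100001 matches 1110xxxx → 3-byte sequence.
Byte 1: 0xE1 = 11100001, payload 0001 (4 bits).
Byte 2: 0x92 = 10010010 (10xxxxxx ✓), payload 010010.
Byte 3: 0x98 = 10011000 (10xxxxxx ✓), payload 011000.
Concatenate: 0001010010011000 = 0x1498 (16 bits → U+1498).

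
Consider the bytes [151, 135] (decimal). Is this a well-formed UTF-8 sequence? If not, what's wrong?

invalid (continuation byte with no leading byte)

Byte 0x97 = 10010111 has the form 10xxxxxx — a continuation byte — but there is no preceding leading byte.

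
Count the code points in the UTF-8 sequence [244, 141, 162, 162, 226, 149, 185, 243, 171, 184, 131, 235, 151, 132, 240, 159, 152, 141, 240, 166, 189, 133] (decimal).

Byte at offset 0: 0xF4 = 11110100 → 4-byte char (#1). Advance 4.
Byte at offset 4: 0xE2 = 11100010 → 3-byte char (#2). Advance 3.
Byte at offset 7: 0xF3 = 11110011 → 4-byte char (#3). Advance 4.
Byte at offset 11: 0xEB = 11101011 → 3-byte char (#4). Advance 3.
Byte at offset 14: 0xF0 = 11110000 → 4-byte char (#5). Advance 4.
Byte at offset 18: 0xF0 = 11110000 → 4-byte char (#6). Advance 4.
Reached end at offset 22 after 6 code points.

6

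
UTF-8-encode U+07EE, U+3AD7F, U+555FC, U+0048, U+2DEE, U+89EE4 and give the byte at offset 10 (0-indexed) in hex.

U+07EE → 2-byte form DF AE at offsets 0–1.
U+3AD7F → 4-byte form F0 BA B5 BF at offsets 2–5.
U+555FC → 4-byte form F1 95 97 BC at offsets 6–9.
U+0048 → 1-byte form 48 at offsets 10–10.
Offset 10 falls in char 4's range; it's byte 1 of 48 = 0x48.

0x48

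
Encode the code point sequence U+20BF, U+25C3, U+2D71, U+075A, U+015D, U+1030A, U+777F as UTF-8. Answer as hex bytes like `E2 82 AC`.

E2 82 BF E2 97 83 E2 B5 B1 DD 9A C5 9D F0 90 8C 8A E7 9D BF

U+20BF: 3-byte form → E2 82 BF.
U+25C3: 3-byte form → E2 97 83.
U+2D71: 3-byte form → E2 B5 B1.
U+075A: 2-byte form → DD 9A.
U+015D: 2-byte form → C5 9D.
U+1030A: 4-byte form → F0 90 8C 8A.
U+777F: 3-byte form → E7 9D BF.
Concatenated (20 bytes): E2 82 BF E2 97 83 E2 B5 B1 DD 9A C5 9D F0 90 8C 8A E7 9D BF.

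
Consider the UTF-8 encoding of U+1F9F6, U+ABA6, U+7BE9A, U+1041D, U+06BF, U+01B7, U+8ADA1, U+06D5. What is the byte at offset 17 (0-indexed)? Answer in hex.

0xC6

U+1F9F6 → 4-byte form F0 9F A7 B6 at offsets 0–3.
U+ABA6 → 3-byte form EA AE A6 at offsets 4–6.
U+7BE9A → 4-byte form F1 BB BA 9A at offsets 7–10.
U+1041D → 4-byte form F0 90 90 9D at offsets 11–14.
U+06BF → 2-byte form DA BF at offsets 15–16.
U+01B7 → 2-byte form C6 B7 at offsets 17–18.
Offset 17 falls in char 6's range; it's byte 1 of C6 B7 = 0xC6.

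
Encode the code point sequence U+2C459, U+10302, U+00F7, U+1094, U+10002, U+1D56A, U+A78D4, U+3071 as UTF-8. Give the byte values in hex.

F0 AC 91 99 F0 90 8C 82 C3 B7 E1 82 94 F0 90 80 82 F0 9D 95 AA F2 A7 A3 94 E3 81 B1

U+2C459: 4-byte form → F0 AC 91 99.
U+10302: 4-byte form → F0 90 8C 82.
U+00F7: 2-byte form → C3 B7.
U+1094: 3-byte form → E1 82 94.
U+10002: 4-byte form → F0 90 80 82.
U+1D56A: 4-byte form → F0 9D 95 AA.
U+A78D4: 4-byte form → F2 A7 A3 94.
U+3071: 3-byte form → E3 81 B1.
Concatenated (28 bytes): F0 AC 91 99 F0 90 8C 82 C3 B7 E1 82 94 F0 90 80 82 F0 9D 95 AA F2 A7 A3 94 E3 81 B1.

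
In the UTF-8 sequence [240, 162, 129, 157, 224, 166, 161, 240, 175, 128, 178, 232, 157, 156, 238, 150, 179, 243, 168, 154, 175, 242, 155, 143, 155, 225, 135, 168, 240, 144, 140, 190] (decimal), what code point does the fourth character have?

U+875C

Offset 0: leading byte 0xF0 = 11110000 → 4-byte char #1 = F0 A2 81 9D.
Offset 4: leading byte 0xE0 = 11100000 → 3-byte char #2 = E0 A6 A1.
Offset 7: leading byte 0xF0 = 11110000 → 4-byte char #3 = F0 AF 80 B2.
Offset 11: leading byte 0xE8 = 11101000 → 3-byte char #4 = E8 9D 9C.
Leading byte 0xE8 = 11101000 matches 1110xxxx → 3-byte sequence.
Byte 1: 0xE8 = 11101000, payload 1000 (4 bits).
Byte 2: 0x9D = 10011101 (10xxxxxx ✓), payload 011101.
Byte 3: 0x9C = 10011100 (10xxxxxx ✓), payload 011100.
Concatenate: 1000011101011100 = 0x875C (16 bits → U+875C).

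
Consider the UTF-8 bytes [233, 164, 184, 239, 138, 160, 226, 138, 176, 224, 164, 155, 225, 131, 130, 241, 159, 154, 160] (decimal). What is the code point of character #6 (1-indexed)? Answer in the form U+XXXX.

Offset 0: leading byte 0xE9 = 11101001 → 3-byte char #1 = E9 A4 B8.
Offset 3: leading byte 0xEF = 11101111 → 3-byte char #2 = EF 8A A0.
Offset 6: leading byte 0xE2 = 11100010 → 3-byte char #3 = E2 8A B0.
Offset 9: leading byte 0xE0 = 11100000 → 3-byte char #4 = E0 A4 9B.
Offset 12: leading byte 0xE1 = 11100001 → 3-byte char #5 = E1 83 82.
Offset 15: leading byte 0xF1 = 11110001 → 4-byte char #6 = F1 9F 9A A0.
Leading byte 0xF1 = 11110001 matches 11110xxx → 4-byte sequence.
Byte 1: 0xF1 = 11110001, payload 001 (3 bits).
Byte 2: 0x9F = 10011111 (10xxxxxx ✓), payload 011111.
Byte 3: 0x9A = 10011010 (10xxxxxx ✓), payload 011010.
Byte 4: 0xA0 = 10100000 (10xxxxxx ✓), payload 100000.
Concatenate: 001011111011010100000 = 0x5F6A0 (21 bits → U+5F6A0).

U+5F6A0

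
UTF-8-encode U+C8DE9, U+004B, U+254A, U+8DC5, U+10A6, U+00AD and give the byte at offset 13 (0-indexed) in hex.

0xA6

U+C8DE9 → 4-byte form F3 88 B7 A9 at offsets 0–3.
U+004B → 1-byte form 4B at offsets 4–4.
U+254A → 3-byte form E2 95 8A at offsets 5–7.
U+8DC5 → 3-byte form E8 B7 85 at offsets 8–10.
U+10A6 → 3-byte form E1 82 A6 at offsets 11–13.
Offset 13 falls in char 5's range; it's byte 3 of E1 82 A6 = 0xA6.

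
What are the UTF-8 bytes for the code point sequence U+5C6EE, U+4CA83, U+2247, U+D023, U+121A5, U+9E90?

F1 9C 9B AE F1 8C AA 83 E2 89 87 ED 80 A3 F0 92 86 A5 E9 BA 90

U+5C6EE: 4-byte form → F1 9C 9B AE.
U+4CA83: 4-byte form → F1 8C AA 83.
U+2247: 3-byte form → E2 89 87.
U+D023: 3-byte form → ED 80 A3.
U+121A5: 4-byte form → F0 92 86 A5.
U+9E90: 3-byte form → E9 BA 90.
Concatenated (21 bytes): F1 9C 9B AE F1 8C AA 83 E2 89 87 ED 80 A3 F0 92 86 A5 E9 BA 90.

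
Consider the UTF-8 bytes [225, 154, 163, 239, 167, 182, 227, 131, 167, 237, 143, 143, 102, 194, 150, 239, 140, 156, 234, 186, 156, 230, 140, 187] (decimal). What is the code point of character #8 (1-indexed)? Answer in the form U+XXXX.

U+AE9C

Offset 0: leading byte 0xE1 = 11100001 → 3-byte char #1 = E1 9A A3.
Offset 3: leading byte 0xEF = 11101111 → 3-byte char #2 = EF A7 B6.
Offset 6: leading byte 0xE3 = 11100011 → 3-byte char #3 = E3 83 A7.
Offset 9: leading byte 0xED = 11101101 → 3-byte char #4 = ED 8F 8F.
Offset 12: leading byte 0x66 = 01100110 → 1-byte char #5 = 66.
Offset 13: leading byte 0xC2 = 11000010 → 2-byte char #6 = C2 96.
Offset 15: leading byte 0xEF = 11101111 → 3-byte char #7 = EF 8C 9C.
Offset 18: leading byte 0xEA = 11101010 → 3-byte char #8 = EA BA 9C.
Leading byte 0xEA = 11101010 matches 1110xxxx → 3-byte sequence.
Byte 1: 0xEA = 11101010, payload 1010 (4 bits).
Byte 2: 0xBA = 10111010 (10xxxxxx ✓), payload 111010.
Byte 3: 0x9C = 10011100 (10xxxxxx ✓), payload 011100.
Concatenate: 1010111010011100 = 0xAE9C (16 bits → U+AE9C).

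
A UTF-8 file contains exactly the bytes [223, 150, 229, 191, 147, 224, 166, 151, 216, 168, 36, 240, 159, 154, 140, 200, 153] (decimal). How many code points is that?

Byte at offset 0: 0xDF = 11011111 → 2-byte char (#1). Advance 2.
Byte at offset 2: 0xE5 = 11100101 → 3-byte char (#2). Advance 3.
Byte at offset 5: 0xE0 = 11100000 → 3-byte char (#3). Advance 3.
Byte at offset 8: 0xD8 = 11011000 → 2-byte char (#4). Advance 2.
Byte at offset 10: 0x24 = 00100100 → 1-byte char (#5). Advance 1.
Byte at offset 11: 0xF0 = 11110000 → 4-byte char (#6). Advance 4.
Byte at offset 15: 0xC8 = 11001000 → 2-byte char (#7). Advance 2.
Reached end at offset 17 after 7 code points.

7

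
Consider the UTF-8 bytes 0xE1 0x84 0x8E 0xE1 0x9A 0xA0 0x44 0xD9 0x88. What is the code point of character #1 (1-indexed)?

Offset 0: leading byte 0xE1 = 11100001 → 3-byte char #1 = E1 84 8E.
Leading byte 0xE1 = 11100001 matches 1110xxxx → 3-byte sequence.
Byte 1: 0xE1 = 11100001, payload 0001 (4 bits).
Byte 2: 0x84 = 10000100 (10xxxxxx ✓), payload 000100.
Byte 3: 0x8E = 10001110 (10xxxxxx ✓), payload 001110.
Concatenate: 0001000100001110 = 0x110E (16 bits → U+110E).

U+110E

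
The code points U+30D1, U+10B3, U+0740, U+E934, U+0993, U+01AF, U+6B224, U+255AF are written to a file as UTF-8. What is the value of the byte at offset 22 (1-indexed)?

1-indexed offset 22 is 0-indexed offset 21.
U+30D1 → 3-byte form E3 83 91 at offsets 0–2.
U+10B3 → 3-byte form E1 82 B3 at offsets 3–5.
U+0740 → 2-byte form DD 80 at offsets 6–7.
U+E934 → 3-byte form EE A4 B4 at offsets 8–10.
U+0993 → 3-byte form E0 A6 93 at offsets 11–13.
U+01AF → 2-byte form C6 AF at offsets 14–15.
U+6B224 → 4-byte form F1 AB 88 A4 at offsets 16–19.
U+255AF → 4-byte form F0 A5 96 AF at offsets 20–23.
Offset 21 falls in char 8's range; it's byte 2 of F0 A5 96 AF = 0xA5.

0xA5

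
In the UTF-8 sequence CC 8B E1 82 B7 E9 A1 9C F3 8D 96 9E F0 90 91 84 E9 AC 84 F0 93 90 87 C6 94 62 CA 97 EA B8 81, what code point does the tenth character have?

Offset 0: leading byte 0xCC = 11001100 → 2-byte char #1 = CC 8B.
Offset 2: leading byte 0xE1 = 11100001 → 3-byte char #2 = E1 82 B7.
Offset 5: leading byte 0xE9 = 11101001 → 3-byte char #3 = E9 A1 9C.
Offset 8: leading byte 0xF3 = 11110011 → 4-byte char #4 = F3 8D 96 9E.
Offset 12: leading byte 0xF0 = 11110000 → 4-byte char #5 = F0 90 91 84.
Offset 16: leading byte 0xE9 = 11101001 → 3-byte char #6 = E9 AC 84.
Offset 19: leading byte 0xF0 = 11110000 → 4-byte char #7 = F0 93 90 87.
Offset 23: leading byte 0xC6 = 11000110 → 2-byte char #8 = C6 94.
Offset 25: leading byte 0x62 = 01100010 → 1-byte char #9 = 62.
Offset 26: leading byte 0xCA = 11001010 → 2-byte char #10 = CA 97.
Leading byte 0xCA = 11001010 matches 110xxxxx → 2-byte sequence.
Byte 1: 0xCA = 11001010, payload 01010 (5 bits).
Byte 2: 0x97 = 10010111 (10xxxxxx ✓), payload 010111.
Concatenate: 01010010111 = 0x297 (11 bits → U+0297).

U+0297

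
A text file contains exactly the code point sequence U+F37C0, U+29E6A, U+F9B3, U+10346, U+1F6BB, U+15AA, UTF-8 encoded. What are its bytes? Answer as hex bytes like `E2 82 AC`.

F3 B3 9F 80 F0 A9 B9 AA EF A6 B3 F0 90 8D 86 F0 9F 9A BB E1 96 AA

U+F37C0: 4-byte form → F3 B3 9F 80.
U+29E6A: 4-byte form → F0 A9 B9 AA.
U+F9B3: 3-byte form → EF A6 B3.
U+10346: 4-byte form → F0 90 8D 86.
U+1F6BB: 4-byte form → F0 9F 9A BB.
U+15AA: 3-byte form → E1 96 AA.
Concatenated (22 bytes): F3 B3 9F 80 F0 A9 B9 AA EF A6 B3 F0 90 8D 86 F0 9F 9A BB E1 96 AA.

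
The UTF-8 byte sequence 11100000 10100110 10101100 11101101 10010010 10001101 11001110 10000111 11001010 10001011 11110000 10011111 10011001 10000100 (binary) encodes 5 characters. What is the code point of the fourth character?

Offset 0: leading byte 0xE0 = 11100000 → 3-byte char #1 = E0 A6 AC.
Offset 3: leading byte 0xED = 11101101 → 3-byte char #2 = ED 92 8D.
Offset 6: leading byte 0xCE = 11001110 → 2-byte char #3 = CE 87.
Offset 8: leading byte 0xCA = 11001010 → 2-byte char #4 = CA 8B.
Leading byte 0xCA = 11001010 matches 110xxxxx → 2-byte sequence.
Byte 1: 0xCA = 11001010, payload 01010 (5 bits).
Byte 2: 0x8B = 10001011 (10xxxxxx ✓), payload 001011.
Concatenate: 01010001011 = 0x28B (11 bits → U+028B).

U+028B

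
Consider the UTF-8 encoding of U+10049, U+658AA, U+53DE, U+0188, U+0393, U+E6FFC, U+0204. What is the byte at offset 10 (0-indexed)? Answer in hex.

U+10049 → 4-byte form F0 90 81 89 at offsets 0–3.
U+658AA → 4-byte form F1 A5 A2 AA at offsets 4–7.
U+53DE → 3-byte form E5 8F 9E at offsets 8–10.
Offset 10 falls in char 3's range; it's byte 3 of E5 8F 9E = 0x9E.

0x9E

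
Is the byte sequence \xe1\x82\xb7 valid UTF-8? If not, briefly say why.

Leading byte 0xE1 = 11100001 → 3-byte form.
Continuation bytes 0x82=10000010, 0xB7=10110111 all match 10xxxxxx.
Decoded value 0x10B7 is ≥ 0x800 (shortest form) and not a surrogate.

valid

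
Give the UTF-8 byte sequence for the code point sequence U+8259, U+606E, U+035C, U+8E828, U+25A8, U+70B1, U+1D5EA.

E8 89 99 E6 81 AE CD 9C F2 8E A0 A8 E2 96 A8 E7 82 B1 F0 9D 97 AA

U+8259: 3-byte form → E8 89 99.
U+606E: 3-byte form → E6 81 AE.
U+035C: 2-byte form → CD 9C.
U+8E828: 4-byte form → F2 8E A0 A8.
U+25A8: 3-byte form → E2 96 A8.
U+70B1: 3-byte form → E7 82 B1.
U+1D5EA: 4-byte form → F0 9D 97 AA.
Concatenated (22 bytes): E8 89 99 E6 81 AE CD 9C F2 8E A0 A8 E2 96 A8 E7 82 B1 F0 9D 97 AA.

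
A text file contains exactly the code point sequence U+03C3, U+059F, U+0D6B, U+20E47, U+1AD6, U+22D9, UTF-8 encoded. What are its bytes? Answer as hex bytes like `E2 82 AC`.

U+03C3: 2-byte form → CF 83.
U+059F: 2-byte form → D6 9F.
U+0D6B: 3-byte form → E0 B5 AB.
U+20E47: 4-byte form → F0 A0 B9 87.
U+1AD6: 3-byte form → E1 AB 96.
U+22D9: 3-byte form → E2 8B 99.
Concatenated (17 bytes): CF 83 D6 9F E0 B5 AB F0 A0 B9 87 E1 AB 96 E2 8B 99.

CF 83 D6 9F E0 B5 AB F0 A0 B9 87 E1 AB 96 E2 8B 99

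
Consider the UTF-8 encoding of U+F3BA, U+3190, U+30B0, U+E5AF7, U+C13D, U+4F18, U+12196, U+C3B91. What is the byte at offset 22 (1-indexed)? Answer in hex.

1-indexed offset 22 is 0-indexed offset 21.
U+F3BA → 3-byte form EF 8E BA at offsets 0–2.
U+3190 → 3-byte form E3 86 90 at offsets 3–5.
U+30B0 → 3-byte form E3 82 B0 at offsets 6–8.
U+E5AF7 → 4-byte form F3 A5 AB B7 at offsets 9–12.
U+C13D → 3-byte form EC 84 BD at offsets 13–15.
U+4F18 → 3-byte form E4 BC 98 at offsets 16–18.
U+12196 → 4-byte form F0 92 86 96 at offsets 19–22.
Offset 21 falls in char 7's range; it's byte 3 of F0 92 86 96 = 0x86.

0x86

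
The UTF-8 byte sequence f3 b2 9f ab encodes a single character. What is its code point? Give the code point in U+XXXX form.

Leading byte 0xF3 = 11110011 matches 11110xxx → 4-byte sequence.
Byte 1: 0xF3 = 11110011, payload 011 (3 bits).
Byte 2: 0xB2 = 10110010 (10xxxxxx ✓), payload 110010.
Byte 3: 0x9F = 10011111 (10xxxxxx ✓), payload 011111.
Byte 4: 0xAB = 10101011 (10xxxxxx ✓), payload 101011.
Concatenate: 011110010011111101011 = 0xF27EB (21 bits → U+F27EB).

U+F27EB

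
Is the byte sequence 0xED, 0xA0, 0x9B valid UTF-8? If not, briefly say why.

Structurally a 3-byte sequence; payload = 0xD81B.
But 0xD81B is in U+D800–U+DFFF, the surrogate range. Surrogates are not Unicode scalar values and are forbidden in UTF-8.

invalid (encodes a surrogate (U+D800–U+DFFF))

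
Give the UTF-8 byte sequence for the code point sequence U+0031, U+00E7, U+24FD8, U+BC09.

U+0031: 1-byte form → 31.
U+00E7: 2-byte form → C3 A7.
U+24FD8: 4-byte form → F0 A4 BF 98.
U+BC09: 3-byte form → EB B0 89.
Concatenated (10 bytes): 31 C3 A7 F0 A4 BF 98 EB B0 89.

31 C3 A7 F0 A4 BF 98 EB B0 89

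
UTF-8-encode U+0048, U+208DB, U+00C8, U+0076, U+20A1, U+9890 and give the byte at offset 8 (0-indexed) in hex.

U+0048 → 1-byte form 48 at offsets 0–0.
U+208DB → 4-byte form F0 A0 A3 9B at offsets 1–4.
U+00C8 → 2-byte form C3 88 at offsets 5–6.
U+0076 → 1-byte form 76 at offsets 7–7.
U+20A1 → 3-byte form E2 82 A1 at offsets 8–10.
Offset 8 falls in char 5's range; it's byte 1 of E2 82 A1 = 0xE2.

0xE2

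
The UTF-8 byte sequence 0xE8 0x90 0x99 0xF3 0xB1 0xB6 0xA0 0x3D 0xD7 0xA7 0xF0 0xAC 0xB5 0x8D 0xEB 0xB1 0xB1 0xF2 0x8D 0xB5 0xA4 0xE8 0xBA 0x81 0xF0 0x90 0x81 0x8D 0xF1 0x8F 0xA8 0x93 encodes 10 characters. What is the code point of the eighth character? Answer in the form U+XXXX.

U+8E81

Offset 0: leading byte 0xE8 = 11101000 → 3-byte char #1 = E8 90 99.
Offset 3: leading byte 0xF3 = 11110011 → 4-byte char #2 = F3 B1 B6 A0.
Offset 7: leading byte 0x3D = 00111101 → 1-byte char #3 = 3D.
Offset 8: leading byte 0xD7 = 11010111 → 2-byte char #4 = D7 A7.
Offset 10: leading byte 0xF0 = 11110000 → 4-byte char #5 = F0 AC B5 8D.
Offset 14: leading byte 0xEB = 11101011 → 3-byte char #6 = EB B1 B1.
Offset 17: leading byte 0xF2 = 11110010 → 4-byte char #7 = F2 8D B5 A4.
Offset 21: leading byte 0xE8 = 11101000 → 3-byte char #8 = E8 BA 81.
Leading byte 0xE8 = 11101000 matches 1110xxxx → 3-byte sequence.
Byte 1: 0xE8 = 11101000, payload 1000 (4 bits).
Byte 2: 0xBA = 10111010 (10xxxxxx ✓), payload 111010.
Byte 3: 0x81 = 10000001 (10xxxxxx ✓), payload 000001.
Concatenate: 1000111010000001 = 0x8E81 (16 bits → U+8E81).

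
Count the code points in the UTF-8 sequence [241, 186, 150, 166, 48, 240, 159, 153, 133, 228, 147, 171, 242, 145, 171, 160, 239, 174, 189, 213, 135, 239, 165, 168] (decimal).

Byte at offset 0: 0xF1 = 11110001 → 4-byte char (#1). Advance 4.
Byte at offset 4: 0x30 = 00110000 → 1-byte char (#2). Advance 1.
Byte at offset 5: 0xF0 = 11110000 → 4-byte char (#3). Advance 4.
Byte at offset 9: 0xE4 = 11100100 → 3-byte char (#4). Advance 3.
Byte at offset 12: 0xF2 = 11110010 → 4-byte char (#5). Advance 4.
Byte at offset 16: 0xEF = 11101111 → 3-byte char (#6). Advance 3.
Byte at offset 19: 0xD5 = 11010101 → 2-byte char (#7). Advance 2.
Byte at offset 21: 0xEF = 11101111 → 3-byte char (#8). Advance 3.
Reached end at offset 24 after 8 code points.

8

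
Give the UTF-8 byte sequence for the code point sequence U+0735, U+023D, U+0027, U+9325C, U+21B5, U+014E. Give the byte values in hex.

DC B5 C8 BD 27 F2 93 89 9C E2 86 B5 C5 8E

U+0735: 2-byte form → DC B5.
U+023D: 2-byte form → C8 BD.
U+0027: 1-byte form → 27.
U+9325C: 4-byte form → F2 93 89 9C.
U+21B5: 3-byte form → E2 86 B5.
U+014E: 2-byte form → C5 8E.
Concatenated (14 bytes): DC B5 C8 BD 27 F2 93 89 9C E2 86 B5 C5 8E.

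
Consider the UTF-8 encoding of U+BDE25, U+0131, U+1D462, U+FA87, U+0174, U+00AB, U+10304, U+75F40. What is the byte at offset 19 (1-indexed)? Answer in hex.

0x90

1-indexed offset 19 is 0-indexed offset 18.
U+BDE25 → 4-byte form F2 BD B8 A5 at offsets 0–3.
U+0131 → 2-byte form C4 B1 at offsets 4–5.
U+1D462 → 4-byte form F0 9D 91 A2 at offsets 6–9.
U+FA87 → 3-byte form EF AA 87 at offsets 10–12.
U+0174 → 2-byte form C5 B4 at offsets 13–14.
U+00AB → 2-byte form C2 AB at offsets 15–16.
U+10304 → 4-byte form F0 90 8C 84 at offsets 17–20.
Offset 18 falls in char 7's range; it's byte 2 of F0 90 8C 84 = 0x90.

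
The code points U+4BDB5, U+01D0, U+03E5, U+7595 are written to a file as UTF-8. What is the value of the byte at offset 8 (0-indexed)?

U+4BDB5 → 4-byte form F1 8B B6 B5 at offsets 0–3.
U+01D0 → 2-byte form C7 90 at offsets 4–5.
U+03E5 → 2-byte form CF A5 at offsets 6–7.
U+7595 → 3-byte form E7 96 95 at offsets 8–10.
Offset 8 falls in char 4's range; it's byte 1 of E7 96 95 = 0xE7.

0xE7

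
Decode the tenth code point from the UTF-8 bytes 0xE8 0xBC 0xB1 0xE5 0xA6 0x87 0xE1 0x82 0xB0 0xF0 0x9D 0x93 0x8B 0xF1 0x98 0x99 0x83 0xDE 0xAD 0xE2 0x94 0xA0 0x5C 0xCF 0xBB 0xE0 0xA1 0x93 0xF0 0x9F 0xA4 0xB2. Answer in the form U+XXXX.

Offset 0: leading byte 0xE8 = 11101000 → 3-byte char #1 = E8 BC B1.
Offset 3: leading byte 0xE5 = 11100101 → 3-byte char #2 = E5 A6 87.
Offset 6: leading byte 0xE1 = 11100001 → 3-byte char #3 = E1 82 B0.
Offset 9: leading byte 0xF0 = 11110000 → 4-byte char #4 = F0 9D 93 8B.
Offset 13: leading byte 0xF1 = 11110001 → 4-byte char #5 = F1 98 99 83.
Offset 17: leading byte 0xDE = 11011110 → 2-byte char #6 = DE AD.
Offset 19: leading byte 0xE2 = 11100010 → 3-byte char #7 = E2 94 A0.
Offset 22: leading byte 0x5C = 01011100 → 1-byte char #8 = 5C.
Offset 23: leading byte 0xCF = 11001111 → 2-byte char #9 = CF BB.
Offset 25: leading byte 0xE0 = 11100000 → 3-byte char #10 = E0 A1 93.
Leading byte 0xE0 = 11100000 matches 1110xxxx → 3-byte sequence.
Byte 1: 0xE0 = 11100000, payload 0000 (4 bits).
Byte 2: 0xA1 = 10100001 (10xxxxxx ✓), payload 100001.
Byte 3: 0x93 = 10010011 (10xxxxxx ✓), payload 010011.
Concatenate: 0000100001010011 = 0x853 (16 bits → U+0853).

U+0853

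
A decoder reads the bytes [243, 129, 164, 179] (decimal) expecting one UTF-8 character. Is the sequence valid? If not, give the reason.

valid

Leading byte 0xF3 = 11110011 → 4-byte form.
Continuation bytes 0x81=10000001, 0xA4=10100100, 0xB3=10110011 all match 10xxxxxx.
Decoded value 0xC1933 is ≥ 0x10000 (shortest form) and not a surrogate.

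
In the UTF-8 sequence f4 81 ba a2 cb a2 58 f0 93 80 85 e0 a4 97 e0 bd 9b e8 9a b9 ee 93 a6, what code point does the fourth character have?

Offset 0: leading byte 0xF4 = 11110100 → 4-byte char #1 = F4 81 BA A2.
Offset 4: leading byte 0xCB = 11001011 → 2-byte char #2 = CB A2.
Offset 6: leading byte 0x58 = 01011000 → 1-byte char #3 = 58.
Offset 7: leading byte 0xF0 = 11110000 → 4-byte char #4 = F0 93 80 85.
Leading byte 0xF0 = 11110000 matches 11110xxx → 4-byte sequence.
Byte 1: 0xF0 = 11110000, payload 000 (3 bits).
Byte 2: 0x93 = 10010011 (10xxxxxx ✓), payload 010011.
Byte 3: 0x80 = 10000000 (10xxxxxx ✓), payload 000000.
Byte 4: 0x85 = 10000101 (10xxxxxx ✓), payload 000101.
Concatenate: 000010011000000000101 = 0x13005 (21 bits → U+13005).

U+13005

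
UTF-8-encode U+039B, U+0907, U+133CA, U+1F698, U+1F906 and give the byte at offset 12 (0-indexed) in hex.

0x98

U+039B → 2-byte form CE 9B at offsets 0–1.
U+0907 → 3-byte form E0 A4 87 at offsets 2–4.
U+133CA → 4-byte form F0 93 8F 8A at offsets 5–8.
U+1F698 → 4-byte form F0 9F 9A 98 at offsets 9–12.
Offset 12 falls in char 4's range; it's byte 4 of F0 9F 9A 98 = 0x98.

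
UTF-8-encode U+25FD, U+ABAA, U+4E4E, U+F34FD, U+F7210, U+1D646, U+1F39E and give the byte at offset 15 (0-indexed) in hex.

U+25FD → 3-byte form E2 97 BD at offsets 0–2.
U+ABAA → 3-byte form EA AE AA at offsets 3–5.
U+4E4E → 3-byte form E4 B9 8E at offsets 6–8.
U+F34FD → 4-byte form F3 B3 93 BD at offsets 9–12.
U+F7210 → 4-byte form F3 B7 88 90 at offsets 13–16.
Offset 15 falls in char 5's range; it's byte 3 of F3 B7 88 90 = 0x88.

0x88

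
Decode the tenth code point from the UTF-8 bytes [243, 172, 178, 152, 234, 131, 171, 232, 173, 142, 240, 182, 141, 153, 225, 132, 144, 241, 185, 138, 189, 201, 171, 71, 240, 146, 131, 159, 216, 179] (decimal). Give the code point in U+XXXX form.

U+0633

Offset 0: leading byte 0xF3 = 11110011 → 4-byte char #1 = F3 AC B2 98.
Offset 4: leading byte 0xEA = 11101010 → 3-byte char #2 = EA 83 AB.
Offset 7: leading byte 0xE8 = 11101000 → 3-byte char #3 = E8 AD 8E.
Offset 10: leading byte 0xF0 = 11110000 → 4-byte char #4 = F0 B6 8D 99.
Offset 14: leading byte 0xE1 = 11100001 → 3-byte char #5 = E1 84 90.
Offset 17: leading byte 0xF1 = 11110001 → 4-byte char #6 = F1 B9 8A BD.
Offset 21: leading byte 0xC9 = 11001001 → 2-byte char #7 = C9 AB.
Offset 23: leading byte 0x47 = 01000111 → 1-byte char #8 = 47.
Offset 24: leading byte 0xF0 = 11110000 → 4-byte char #9 = F0 92 83 9F.
Offset 28: leading byte 0xD8 = 11011000 → 2-byte char #10 = D8 B3.
Leading byte 0xD8 = 11011000 matches 110xxxxx → 2-byte sequence.
Byte 1: 0xD8 = 11011000, payload 11000 (5 bits).
Byte 2: 0xB3 = 10110011 (10xxxxxx ✓), payload 110011.
Concatenate: 11000110011 = 0x633 (11 bits → U+0633).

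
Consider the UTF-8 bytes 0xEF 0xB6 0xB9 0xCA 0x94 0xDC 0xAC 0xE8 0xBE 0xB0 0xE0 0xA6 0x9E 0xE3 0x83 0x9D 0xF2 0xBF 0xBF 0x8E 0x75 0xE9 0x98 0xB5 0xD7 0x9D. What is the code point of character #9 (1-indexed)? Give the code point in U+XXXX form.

Offset 0: leading byte 0xEF = 11101111 → 3-byte char #1 = EF B6 B9.
Offset 3: leading byte 0xCA = 11001010 → 2-byte char #2 = CA 94.
Offset 5: leading byte 0xDC = 11011100 → 2-byte char #3 = DC AC.
Offset 7: leading byte 0xE8 = 11101000 → 3-byte char #4 = E8 BE B0.
Offset 10: leading byte 0xE0 = 11100000 → 3-byte char #5 = E0 A6 9E.
Offset 13: leading byte 0xE3 = 11100011 → 3-byte char #6 = E3 83 9D.
Offset 16: leading byte 0xF2 = 11110010 → 4-byte char #7 = F2 BF BF 8E.
Offset 20: leading byte 0x75 = 01110101 → 1-byte char #8 = 75.
Offset 21: leading byte 0xE9 = 11101001 → 3-byte char #9 = E9 98 B5.
Leading byte 0xE9 = 11101001 matches 1110xxxx → 3-byte sequence.
Byte 1: 0xE9 = 11101001, payload 1001 (4 bits).
Byte 2: 0x98 = 10011000 (10xxxxxx ✓), payload 011000.
Byte 3: 0xB5 = 10110101 (10xxxxxx ✓), payload 110101.
Concatenate: 1001011000110101 = 0x9635 (16 bits → U+9635).

U+9635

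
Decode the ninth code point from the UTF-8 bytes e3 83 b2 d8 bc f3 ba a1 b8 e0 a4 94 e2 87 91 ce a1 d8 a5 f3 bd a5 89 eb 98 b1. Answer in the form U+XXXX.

U+B631

Offset 0: leading byte 0xE3 = 11100011 → 3-byte char #1 = E3 83 B2.
Offset 3: leading byte 0xD8 = 11011000 → 2-byte char #2 = D8 BC.
Offset 5: leading byte 0xF3 = 11110011 → 4-byte char #3 = F3 BA A1 B8.
Offset 9: leading byte 0xE0 = 11100000 → 3-byte char #4 = E0 A4 94.
Offset 12: leading byte 0xE2 = 11100010 → 3-byte char #5 = E2 87 91.
Offset 15: leading byte 0xCE = 11001110 → 2-byte char #6 = CE A1.
Offset 17: leading byte 0xD8 = 11011000 → 2-byte char #7 = D8 A5.
Offset 19: leading byte 0xF3 = 11110011 → 4-byte char #8 = F3 BD A5 89.
Offset 23: leading byte 0xEB = 11101011 → 3-byte char #9 = EB 98 B1.
Leading byte 0xEB = 11101011 matches 1110xxxx → 3-byte sequence.
Byte 1: 0xEB = 11101011, payload 1011 (4 bits).
Byte 2: 0x98 = 10011000 (10xxxxxx ✓), payload 011000.
Byte 3: 0xB1 = 10110001 (10xxxxxx ✓), payload 110001.
Concatenate: 1011011000110001 = 0xB631 (16 bits → U+B631).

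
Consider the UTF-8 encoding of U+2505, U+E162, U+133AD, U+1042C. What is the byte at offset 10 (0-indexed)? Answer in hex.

0xF0

U+2505 → 3-byte form E2 94 85 at offsets 0–2.
U+E162 → 3-byte form EE 85 A2 at offsets 3–5.
U+133AD → 4-byte form F0 93 8E AD at offsets 6–9.
U+1042C → 4-byte form F0 90 90 AC at offsets 10–13.
Offset 10 falls in char 4's range; it's byte 1 of F0 90 90 AC = 0xF0.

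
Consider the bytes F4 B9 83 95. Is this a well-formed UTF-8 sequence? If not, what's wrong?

Leading byte 0xF4 = 11110100 → 4-byte form.
Payload = 0x1390D5, which exceeds U+10FFFF, the maximum Unicode code point. (Leading bytes F5–FF, or F4 followed by ≥ 0x90, are invalid.)

invalid (encodes a value above U+10FFFF)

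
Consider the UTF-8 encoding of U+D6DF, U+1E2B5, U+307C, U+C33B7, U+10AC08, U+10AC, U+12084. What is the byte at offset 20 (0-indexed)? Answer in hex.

0xAC

U+D6DF → 3-byte form ED 9B 9F at offsets 0–2.
U+1E2B5 → 4-byte form F0 9E 8A B5 at offsets 3–6.
U+307C → 3-byte form E3 81 BC at offsets 7–9.
U+C33B7 → 4-byte form F3 83 8E B7 at offsets 10–13.
U+10AC08 → 4-byte form F4 8A B0 88 at offsets 14–17.
U+10AC → 3-byte form E1 82 AC at offsets 18–20.
Offset 20 falls in char 6's range; it's byte 3 of E1 82 AC = 0xAC.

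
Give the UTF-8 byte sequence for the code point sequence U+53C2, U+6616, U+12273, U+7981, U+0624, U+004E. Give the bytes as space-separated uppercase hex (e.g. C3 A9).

E5 8F 82 E6 98 96 F0 92 89 B3 E7 A6 81 D8 A4 4E

U+53C2: 3-byte form → E5 8F 82.
U+6616: 3-byte form → E6 98 96.
U+12273: 4-byte form → F0 92 89 B3.
U+7981: 3-byte form → E7 A6 81.
U+0624: 2-byte form → D8 A4.
U+004E: 1-byte form → 4E.
Concatenated (16 bytes): E5 8F 82 E6 98 96 F0 92 89 B3 E7 A6 81 D8 A4 4E.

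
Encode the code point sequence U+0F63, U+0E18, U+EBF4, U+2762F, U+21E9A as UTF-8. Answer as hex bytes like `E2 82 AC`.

U+0F63: 3-byte form → E0 BD A3.
U+0E18: 3-byte form → E0 B8 98.
U+EBF4: 3-byte form → EE AF B4.
U+2762F: 4-byte form → F0 A7 98 AF.
U+21E9A: 4-byte form → F0 A1 BA 9A.
Concatenated (17 bytes): E0 BD A3 E0 B8 98 EE AF B4 F0 A7 98 AF F0 A1 BA 9A.

E0 BD A3 E0 B8 98 EE AF B4 F0 A7 98 AF F0 A1 BA 9A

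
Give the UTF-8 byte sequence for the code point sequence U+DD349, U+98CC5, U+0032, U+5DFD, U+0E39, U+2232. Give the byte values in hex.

F3 9D 8D 89 F2 98 B3 85 32 E5 B7 BD E0 B8 B9 E2 88 B2

U+DD349: 4-byte form → F3 9D 8D 89.
U+98CC5: 4-byte form → F2 98 B3 85.
U+0032: 1-byte form → 32.
U+5DFD: 3-byte form → E5 B7 BD.
U+0E39: 3-byte form → E0 B8 B9.
U+2232: 3-byte form → E2 88 B2.
Concatenated (18 bytes): F3 9D 8D 89 F2 98 B3 85 32 E5 B7 BD E0 B8 B9 E2 88 B2.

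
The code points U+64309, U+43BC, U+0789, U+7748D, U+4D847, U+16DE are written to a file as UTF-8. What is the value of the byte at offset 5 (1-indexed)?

1-indexed offset 5 is 0-indexed offset 4.
U+64309 → 4-byte form F1 A4 8C 89 at offsets 0–3.
U+43BC → 3-byte form E4 8E BC at offsets 4–6.
Offset 4 falls in char 2's range; it's byte 1 of E4 8E BC = 0xE4.

0xE4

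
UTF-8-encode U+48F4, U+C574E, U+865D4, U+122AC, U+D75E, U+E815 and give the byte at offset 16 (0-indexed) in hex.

U+48F4 → 3-byte form E4 A3 B4 at offsets 0–2.
U+C574E → 4-byte form F3 85 9D 8E at offsets 3–6.
U+865D4 → 4-byte form F2 86 97 94 at offsets 7–10.
U+122AC → 4-byte form F0 92 8A AC at offsets 11–14.
U+D75E → 3-byte form ED 9D 9E at offsets 15–17.
Offset 16 falls in char 5's range; it's byte 2 of ED 9D 9E = 0x9D.

0x9D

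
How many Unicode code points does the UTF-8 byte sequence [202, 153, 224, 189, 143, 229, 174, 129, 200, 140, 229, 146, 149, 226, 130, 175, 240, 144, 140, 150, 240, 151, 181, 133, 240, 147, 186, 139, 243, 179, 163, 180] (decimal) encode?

10

Byte at offset 0: 0xCA = 11001010 → 2-byte char (#1). Advance 2.
Byte at offset 2: 0xE0 = 11100000 → 3-byte char (#2). Advance 3.
Byte at offset 5: 0xE5 = 11100101 → 3-byte char (#3). Advance 3.
Byte at offset 8: 0xC8 = 11001000 → 2-byte char (#4). Advance 2.
Byte at offset 10: 0xE5 = 11100101 → 3-byte char (#5). Advance 3.
Byte at offset 13: 0xE2 = 11100010 → 3-byte char (#6). Advance 3.
Byte at offset 16: 0xF0 = 11110000 → 4-byte char (#7). Advance 4.
Byte at offset 20: 0xF0 = 11110000 → 4-byte char (#8). Advance 4.
Byte at offset 24: 0xF0 = 11110000 → 4-byte char (#9). Advance 4.
Byte at offset 28: 0xF3 = 11110011 → 4-byte char (#10). Advance 4.
Reached end at offset 32 after 10 code points.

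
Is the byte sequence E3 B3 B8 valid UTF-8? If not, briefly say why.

Leading byte 0xE3 = 11100011 → 3-byte form.
Continuation bytes 0xB3=10110011, 0xB8=10111000 all match 10xxxxxx.
Decoded value 0x3CF8 is ≥ 0x800 (shortest form) and not a surrogate.

valid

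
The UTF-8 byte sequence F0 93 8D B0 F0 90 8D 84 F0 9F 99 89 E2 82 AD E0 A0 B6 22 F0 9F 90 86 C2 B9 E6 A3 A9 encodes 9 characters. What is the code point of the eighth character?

U+00B9

Offset 0: leading byte 0xF0 = 11110000 → 4-byte char #1 = F0 93 8D B0.
Offset 4: leading byte 0xF0 = 11110000 → 4-byte char #2 = F0 90 8D 84.
Offset 8: leading byte 0xF0 = 11110000 → 4-byte char #3 = F0 9F 99 89.
Offset 12: leading byte 0xE2 = 11100010 → 3-byte char #4 = E2 82 AD.
Offset 15: leading byte 0xE0 = 11100000 → 3-byte char #5 = E0 A0 B6.
Offset 18: leading byte 0x22 = 00100010 → 1-byte char #6 = 22.
Offset 19: leading byte 0xF0 = 11110000 → 4-byte char #7 = F0 9F 90 86.
Offset 23: leading byte 0xC2 = 11000010 → 2-byte char #8 = C2 B9.
Leading byte 0xC2 = 11000010 matches 110xxxxx → 2-byte sequence.
Byte 1: 0xC2 = 11000010, payload 00010 (5 bits).
Byte 2: 0xB9 = 10111001 (10xxxxxx ✓), payload 111001.
Concatenate: 00010111001 = 0xB9 (11 bits → U+00B9).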